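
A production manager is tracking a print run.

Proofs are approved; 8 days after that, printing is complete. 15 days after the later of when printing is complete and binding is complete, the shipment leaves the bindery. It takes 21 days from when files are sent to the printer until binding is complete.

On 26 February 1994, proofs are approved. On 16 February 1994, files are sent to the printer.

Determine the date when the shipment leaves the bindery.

24 March 1994

Proofs are approved: Feb 26, 1994.
Printing is complete: Feb 26, 1994 + 8 days = Mar 6, 1994.
Files are sent to the printer: Feb 16, 1994.
Binding is complete: Feb 16, 1994 + 21 days = Mar 9, 1994.
Both prerequisites met — printing is complete (Mar 6, 1994), binding is complete (Mar 9, 1994); the later is Mar 9, 1994.
The shipment leaves the bindery: Mar 9, 1994 + 15 days = Mar 24, 1994.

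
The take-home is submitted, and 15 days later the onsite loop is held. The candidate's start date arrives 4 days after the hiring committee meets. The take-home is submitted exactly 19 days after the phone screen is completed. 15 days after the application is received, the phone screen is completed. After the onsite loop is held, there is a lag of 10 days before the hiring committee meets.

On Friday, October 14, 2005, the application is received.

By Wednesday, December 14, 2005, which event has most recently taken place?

The application is received: Oct 14, 2005.
The phone screen is completed: Oct 14, 2005 + 15 days = Oct 29, 2005.
The take-home is submitted: Oct 29, 2005 + 19 days = Nov 17, 2005.
The onsite loop is held: Nov 17, 2005 + 15 days = Dec 2, 2005.
The hiring committee meets: Dec 2, 2005 + 10 days = Dec 12, 2005.
The candidate's start date arrives: Dec 12, 2005 + 4 days = Dec 16, 2005.
Dec 14, 2005 falls between when the hiring committee meets (Dec 12, 2005) and when the candidate's start date arrives (Dec 16, 2005).

The hiring committee meets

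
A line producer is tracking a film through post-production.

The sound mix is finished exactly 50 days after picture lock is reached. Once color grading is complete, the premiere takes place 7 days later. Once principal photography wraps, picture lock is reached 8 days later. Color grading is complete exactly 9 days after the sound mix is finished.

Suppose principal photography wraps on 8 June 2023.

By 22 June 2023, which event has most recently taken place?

Principal photography wraps: Jun 8, 2023.
Picture lock is reached: Jun 8, 2023 + 8 days = Jun 16, 2023.
The sound mix is finished: Jun 16, 2023 + 50 days = Aug 5, 2023.
Color grading is complete: Aug 5, 2023 + 9 days = Aug 14, 2023.
The premiere takes place: Aug 14, 2023 + 7 days = Aug 21, 2023.
Jun 22, 2023 falls between when picture lock is reached (Jun 16, 2023) and when the sound mix is finished (Aug 5, 2023).

Picture lock is reached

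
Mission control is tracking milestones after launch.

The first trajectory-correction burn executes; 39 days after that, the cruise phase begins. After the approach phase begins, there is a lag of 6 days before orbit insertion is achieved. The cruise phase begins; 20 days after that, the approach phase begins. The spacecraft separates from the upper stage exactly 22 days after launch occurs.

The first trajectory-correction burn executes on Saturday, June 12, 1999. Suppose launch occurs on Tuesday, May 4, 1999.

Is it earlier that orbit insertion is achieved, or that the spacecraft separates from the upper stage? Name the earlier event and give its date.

The spacecraft separates from the upper stage — Wednesday, May 26, 1999

The first trajectory-correction burn executes: Jun 12, 1999.
The cruise phase begins: Jun 12, 1999 + 39 days = Jul 21, 1999.
The approach phase begins: Jul 21, 1999 + 20 days = Aug 10, 1999.
Orbit insertion is achieved: Aug 10, 1999 + 6 days = Aug 16, 1999.
Launch occurs: May 4, 1999.
The spacecraft separates from the upper stage: May 4, 1999 + 22 days = May 26, 1999.
Comparing: orbit insertion is achieved on Aug 16, 1999 vs the spacecraft separates from the upper stage on May 26, 1999. Earlier: the spacecraft separates from the upper stage.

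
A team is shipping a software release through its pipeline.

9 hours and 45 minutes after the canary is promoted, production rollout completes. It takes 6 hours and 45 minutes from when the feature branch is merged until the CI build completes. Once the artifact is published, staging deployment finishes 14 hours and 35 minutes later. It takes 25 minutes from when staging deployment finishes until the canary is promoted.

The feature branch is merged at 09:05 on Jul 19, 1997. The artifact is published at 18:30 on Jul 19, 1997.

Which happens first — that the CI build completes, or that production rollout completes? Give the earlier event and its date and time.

The CI build completes — 15:50 on Jul 19, 1997

The feature branch is merged: 09:05 Jul 19, 1997.
The CI build completes: 09:05 Jul 19, 1997 + 6h45m = 15:50 Jul 19, 1997.
The artifact is published: 18:30 Jul 19, 1997.
Staging deployment finishes: 18:30 Jul 19, 1997 + 14h35m = 09:05 Jul 20, 1997.
The canary is promoted: 09:05 Jul 20, 1997 + 25m = 09:30 Jul 20, 1997.
Production rollout completes: 09:30 Jul 20, 1997 + 9h45m = 19:15 Jul 20, 1997.
Comparing: the CI build completes at 15:50 Jul 19, 1997 vs production rollout completes at 19:15 Jul 20, 1997. Earlier: the CI build completes.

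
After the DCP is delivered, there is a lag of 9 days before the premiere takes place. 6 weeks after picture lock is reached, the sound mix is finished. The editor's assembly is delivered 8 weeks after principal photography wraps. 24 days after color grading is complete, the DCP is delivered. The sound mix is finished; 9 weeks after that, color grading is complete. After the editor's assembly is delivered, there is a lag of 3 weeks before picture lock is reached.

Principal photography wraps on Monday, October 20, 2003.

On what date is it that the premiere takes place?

Principal photography wraps: Oct 20, 2003.
The editor's assembly is delivered: Oct 20, 2003 + 8 weeks = Dec 15, 2003.
Picture lock is reached: Dec 15, 2003 + 3 weeks = Jan 5, 2004.
The sound mix is finished: Jan 5, 2004 + 6 weeks = Feb 16, 2004.
Color grading is complete: Feb 16, 2004 + 9 weeks = Apr 19, 2004.
The DCP is delivered: Apr 19, 2004 + 24 days = May 13, 2004.
The premiere takes place: May 13, 2004 + 9 days = May 22, 2004.

Saturday, May 22, 2004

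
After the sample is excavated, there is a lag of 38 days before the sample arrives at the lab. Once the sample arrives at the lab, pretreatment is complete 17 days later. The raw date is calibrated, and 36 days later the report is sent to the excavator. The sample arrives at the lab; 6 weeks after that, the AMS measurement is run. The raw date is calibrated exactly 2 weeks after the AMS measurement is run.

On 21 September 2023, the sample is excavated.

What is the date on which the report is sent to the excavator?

29 January 2024

The sample is excavated: Sep 21, 2023.
The sample arrives at the lab: Sep 21, 2023 + 38 days = Oct 29, 2023.
The AMS measurement is run: Oct 29, 2023 + 6 weeks = Dec 10, 2023.
The raw date is calibrated: Dec 10, 2023 + 2 weeks = Dec 24, 2023.
The report is sent to the excavator: Dec 24, 2023 + 36 days = Jan 29, 2024.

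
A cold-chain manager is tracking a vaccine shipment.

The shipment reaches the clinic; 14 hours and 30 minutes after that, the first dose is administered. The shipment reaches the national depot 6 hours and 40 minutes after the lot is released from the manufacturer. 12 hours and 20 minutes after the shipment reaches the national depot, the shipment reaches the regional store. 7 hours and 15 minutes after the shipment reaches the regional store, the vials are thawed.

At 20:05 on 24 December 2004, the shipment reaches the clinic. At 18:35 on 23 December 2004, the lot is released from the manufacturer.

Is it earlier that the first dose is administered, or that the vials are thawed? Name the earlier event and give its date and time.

The vials are thawed — 20:50 on 24 December 2004

The shipment reaches the clinic: 20:05 Dec 24, 2004.
The first dose is administered: 20:05 Dec 24, 2004 + 14h30m = 10:35 Dec 25, 2004.
The lot is released from the manufacturer: 18:35 Dec 23, 2004.
The shipment reaches the national depot: 18:35 Dec 23, 2004 + 6h40m = 01:15 Dec 24, 2004.
The shipment reaches the regional store: 01:15 Dec 24, 2004 + 12h20m = 13:35 Dec 24, 2004.
The vials are thawed: 13:35 Dec 24, 2004 + 7h15m = 20:50 Dec 24, 2004.
Comparing: the first dose is administered at 10:35 Dec 25, 2004 vs the vials are thawed at 20:50 Dec 24, 2004. Earlier: the vials are thawed.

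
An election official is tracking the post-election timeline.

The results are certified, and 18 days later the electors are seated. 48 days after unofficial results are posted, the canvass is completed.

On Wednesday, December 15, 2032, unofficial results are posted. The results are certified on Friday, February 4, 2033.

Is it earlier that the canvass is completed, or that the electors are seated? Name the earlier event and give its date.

Unofficial results are posted: Dec 15, 2032.
The canvass is completed: Dec 15, 2032 + 48 days = Feb 1, 2033.
The results are certified: Feb 4, 2033.
The electors are seated: Feb 4, 2033 + 18 days = Feb 22, 2033.
Comparing: the canvass is completed on Feb 1, 2033 vs the electors are seated on Feb 22, 2033. Earlier: the canvass is completed.

The canvass is completed — Tuesday, February 1, 2033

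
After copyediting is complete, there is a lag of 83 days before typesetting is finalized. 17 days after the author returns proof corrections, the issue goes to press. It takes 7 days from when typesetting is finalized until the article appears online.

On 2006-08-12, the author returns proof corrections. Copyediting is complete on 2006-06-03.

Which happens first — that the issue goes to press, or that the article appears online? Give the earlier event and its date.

The issue goes to press — 2006-08-29

The author returns proof corrections: Aug 12, 2006.
The issue goes to press: Aug 12, 2006 + 17 days = Aug 29, 2006.
Copyediting is complete: Jun 3, 2006.
Typesetting is finalized: Jun 3, 2006 + 83 days = Aug 25, 2006.
The article appears online: Aug 25, 2006 + 7 days = Sep 1, 2006.
Comparing: the issue goes to press on Aug 29, 2006 vs the article appears online on Sep 1, 2006. Earlier: the issue goes to press.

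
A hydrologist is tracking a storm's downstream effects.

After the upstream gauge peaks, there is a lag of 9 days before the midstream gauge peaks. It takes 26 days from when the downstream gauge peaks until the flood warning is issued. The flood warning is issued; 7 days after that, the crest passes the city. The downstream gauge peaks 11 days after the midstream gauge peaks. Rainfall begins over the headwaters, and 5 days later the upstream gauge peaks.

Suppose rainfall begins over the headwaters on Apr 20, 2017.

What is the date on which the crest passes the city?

Jun 17, 2017

Rainfall begins over the headwaters: Apr 20, 2017.
The upstream gauge peaks: Apr 20, 2017 + 5 days = Apr 25, 2017.
The midstream gauge peaks: Apr 25, 2017 + 9 days = May 4, 2017.
The downstream gauge peaks: May 4, 2017 + 11 days = May 15, 2017.
The flood warning is issued: May 15, 2017 + 26 days = Jun 10, 2017.
The crest passes the city: Jun 10, 2017 + 7 days = Jun 17, 2017.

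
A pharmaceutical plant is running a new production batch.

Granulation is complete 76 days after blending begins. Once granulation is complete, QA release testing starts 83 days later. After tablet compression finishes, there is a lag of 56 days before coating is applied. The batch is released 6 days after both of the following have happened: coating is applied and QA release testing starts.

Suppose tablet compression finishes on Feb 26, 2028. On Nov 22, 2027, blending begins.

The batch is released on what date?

Tablet compression finishes: Feb 26, 2028.
Coating is applied: Feb 26, 2028 + 56 days = Apr 22, 2028.
Blending begins: Nov 22, 2027.
Granulation is complete: Nov 22, 2027 + 76 days = Feb 6, 2028.
QA release testing starts: Feb 6, 2028 + 83 days = Apr 29, 2028.
Both prerequisites met — coating is applied (Apr 22, 2028), QA release testing starts (Apr 29, 2028); the later is Apr 29, 2028.
The batch is released: Apr 29, 2028 + 6 days = May 5, 2028.

May 5, 2028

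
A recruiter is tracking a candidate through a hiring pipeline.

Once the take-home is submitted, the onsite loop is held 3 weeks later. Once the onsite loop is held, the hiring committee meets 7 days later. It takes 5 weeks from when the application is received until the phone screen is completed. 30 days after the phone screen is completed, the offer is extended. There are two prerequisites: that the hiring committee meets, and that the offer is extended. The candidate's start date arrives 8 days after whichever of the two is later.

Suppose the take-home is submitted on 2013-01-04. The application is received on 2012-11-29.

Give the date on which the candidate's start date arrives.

2013-02-10

The take-home is submitted: Jan 4, 2013.
The onsite loop is held: Jan 4, 2013 + 3 weeks = Jan 25, 2013.
The hiring committee meets: Jan 25, 2013 + 7 days = Feb 1, 2013.
The application is received: Nov 29, 2012.
The phone screen is completed: Nov 29, 2012 + 5 weeks = Jan 3, 2013.
The offer is extended: Jan 3, 2013 + 30 days = Feb 2, 2013.
Both prerequisites met — the hiring committee meets (Feb 1, 2013), the offer is extended (Feb 2, 2013); the later is Feb 2, 2013.
The candidate's start date arrives: Feb 2, 2013 + 8 days = Feb 10, 2013.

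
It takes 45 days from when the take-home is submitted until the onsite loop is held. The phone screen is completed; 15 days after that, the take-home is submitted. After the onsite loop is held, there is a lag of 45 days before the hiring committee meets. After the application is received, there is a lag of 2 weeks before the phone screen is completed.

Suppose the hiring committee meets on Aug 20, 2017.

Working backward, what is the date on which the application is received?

The hiring committee meets: Aug 20, 2017.
The onsite loop is held: Aug 20, 2017 − 45 days = Jul 6, 2017.
The take-home is submitted: Jul 6, 2017 − 45 days = May 22, 2017.
The phone screen is completed: May 22, 2017 − 15 days = May 7, 2017.
The application is received: May 7, 2017 − 2 weeks = Apr 23, 2017.

Apr 23, 2017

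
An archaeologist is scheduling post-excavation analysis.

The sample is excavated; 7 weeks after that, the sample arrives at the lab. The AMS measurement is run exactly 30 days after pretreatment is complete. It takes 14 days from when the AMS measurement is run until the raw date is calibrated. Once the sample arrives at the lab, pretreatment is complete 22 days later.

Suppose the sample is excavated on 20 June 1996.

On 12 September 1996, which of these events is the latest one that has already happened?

The sample is excavated: Jun 20, 1996.
The sample arrives at the lab: Jun 20, 1996 + 7 weeks = Aug 8, 1996.
Pretreatment is complete: Aug 8, 1996 + 22 days = Aug 30, 1996.
The AMS measurement is run: Aug 30, 1996 + 30 days = Sep 29, 1996.
The raw date is calibrated: Sep 29, 1996 + 14 days = Oct 13, 1996.
Sep 12, 1996 falls between when pretreatment is complete (Aug 30, 1996) and when the AMS measurement is run (Sep 29, 1996).

Pretreatment is complete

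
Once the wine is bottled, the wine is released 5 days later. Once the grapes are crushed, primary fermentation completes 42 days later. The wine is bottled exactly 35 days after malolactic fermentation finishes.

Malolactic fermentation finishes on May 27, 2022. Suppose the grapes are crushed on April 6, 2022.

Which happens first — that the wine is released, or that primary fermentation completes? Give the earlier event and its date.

Malolactic fermentation finishes: May 27, 2022.
The wine is bottled: May 27, 2022 + 35 days = Jul 1, 2022.
The wine is released: Jul 1, 2022 + 5 days = Jul 6, 2022.
The grapes are crushed: Apr 6, 2022.
Primary fermentation completes: Apr 6, 2022 + 42 days = May 18, 2022.
Comparing: the wine is released on Jul 6, 2022 vs primary fermentation completes on May 18, 2022. Earlier: primary fermentation completes.

Primary fermentation completes — May 18, 2022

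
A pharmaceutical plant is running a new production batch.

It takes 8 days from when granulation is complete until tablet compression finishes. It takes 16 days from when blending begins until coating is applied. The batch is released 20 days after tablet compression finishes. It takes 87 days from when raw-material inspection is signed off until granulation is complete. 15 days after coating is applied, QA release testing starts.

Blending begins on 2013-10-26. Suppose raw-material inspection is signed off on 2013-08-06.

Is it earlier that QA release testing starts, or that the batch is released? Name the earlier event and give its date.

Blending begins: Oct 26, 2013.
Coating is applied: Oct 26, 2013 + 16 days = Nov 11, 2013.
QA release testing starts: Nov 11, 2013 + 15 days = Nov 26, 2013.
Raw-material inspection is signed off: Aug 6, 2013.
Granulation is complete: Aug 6, 2013 + 87 days = Nov 1, 2013.
Tablet compression finishes: Nov 1, 2013 + 8 days = Nov 9, 2013.
The batch is released: Nov 9, 2013 + 20 days = Nov 29, 2013.
Comparing: QA release testing starts on Nov 26, 2013 vs the batch is released on Nov 29, 2013. Earlier: QA release testing starts.

QA release testing starts — 2013-11-26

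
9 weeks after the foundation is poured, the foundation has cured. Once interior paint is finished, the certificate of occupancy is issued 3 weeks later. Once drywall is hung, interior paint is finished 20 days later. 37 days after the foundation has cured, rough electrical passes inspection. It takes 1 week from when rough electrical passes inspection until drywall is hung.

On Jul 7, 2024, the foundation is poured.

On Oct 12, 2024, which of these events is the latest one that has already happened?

The foundation is poured: Jul 7, 2024.
The foundation has cured: Jul 7, 2024 + 9 weeks = Sep 8, 2024.
Rough electrical passes inspection: Sep 8, 2024 + 37 days = Oct 15, 2024.
Drywall is hung: Oct 15, 2024 + 1 week = Oct 22, 2024.
Interior paint is finished: Oct 22, 2024 + 20 days = Nov 11, 2024.
The certificate of occupancy is issued: Nov 11, 2024 + 3 weeks = Dec 2, 2024.
Oct 12, 2024 falls between when the foundation has cured (Sep 8, 2024) and when rough electrical passes inspection (Oct 15, 2024).

The foundation has cured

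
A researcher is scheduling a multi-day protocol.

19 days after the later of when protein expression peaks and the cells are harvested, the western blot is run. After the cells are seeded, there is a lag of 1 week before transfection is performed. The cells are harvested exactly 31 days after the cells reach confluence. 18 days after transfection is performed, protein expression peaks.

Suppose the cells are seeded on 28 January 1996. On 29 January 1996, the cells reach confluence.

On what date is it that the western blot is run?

19 March 1996

The cells are seeded: Jan 28, 1996.
Transfection is performed: Jan 28, 1996 + 1 week = Feb 4, 1996.
Protein expression peaks: Feb 4, 1996 + 18 days = Feb 22, 1996.
The cells reach confluence: Jan 29, 1996.
The cells are harvested: Jan 29, 1996 + 31 days = Feb 29, 1996.
Both prerequisites met — protein expression peaks (Feb 22, 1996), the cells are harvested (Feb 29, 1996); the later is Feb 29, 1996.
The western blot is run: Feb 29, 1996 + 19 days = Mar 19, 1996.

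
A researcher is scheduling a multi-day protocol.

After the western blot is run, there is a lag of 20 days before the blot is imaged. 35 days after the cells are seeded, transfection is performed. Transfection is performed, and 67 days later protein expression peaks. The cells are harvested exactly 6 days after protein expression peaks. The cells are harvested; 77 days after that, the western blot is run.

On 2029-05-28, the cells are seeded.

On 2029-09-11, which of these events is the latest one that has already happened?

Protein expression peaks

The cells are seeded: May 28, 2029.
Transfection is performed: May 28, 2029 + 35 days = Jul 2, 2029.
Protein expression peaks: Jul 2, 2029 + 67 days = Sep 7, 2029.
The cells are harvested: Sep 7, 2029 + 6 days = Sep 13, 2029.
The western blot is run: Sep 13, 2029 + 77 days = Nov 29, 2029.
The blot is imaged: Nov 29, 2029 + 20 days = Dec 19, 2029.
Sep 11, 2029 falls between when protein expression peaks (Sep 7, 2029) and when the cells are harvested (Sep 13, 2029).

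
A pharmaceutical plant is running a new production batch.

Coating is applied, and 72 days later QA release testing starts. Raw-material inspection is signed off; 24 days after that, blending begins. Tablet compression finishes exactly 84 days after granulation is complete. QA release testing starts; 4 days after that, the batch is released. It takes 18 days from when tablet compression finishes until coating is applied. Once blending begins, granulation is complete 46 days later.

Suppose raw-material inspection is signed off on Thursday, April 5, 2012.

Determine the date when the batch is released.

Sunday, December 9, 2012

Raw-material inspection is signed off: Apr 5, 2012.
Blending begins: Apr 5, 2012 + 24 days = Apr 29, 2012.
Granulation is complete: Apr 29, 2012 + 46 days = Jun 14, 2012.
Tablet compression finishes: Jun 14, 2012 + 84 days = Sep 6, 2012.
Coating is applied: Sep 6, 2012 + 18 days = Sep 24, 2012.
QA release testing starts: Sep 24, 2012 + 72 days = Dec 5, 2012.
The batch is released: Dec 5, 2012 + 4 days = Dec 9, 2012.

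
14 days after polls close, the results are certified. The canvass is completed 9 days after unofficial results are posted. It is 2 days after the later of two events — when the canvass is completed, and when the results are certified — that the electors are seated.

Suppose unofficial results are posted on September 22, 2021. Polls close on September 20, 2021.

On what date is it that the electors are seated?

Unofficial results are posted: Sep 22, 2021.
The canvass is completed: Sep 22, 2021 + 9 days = Oct 1, 2021.
Polls close: Sep 20, 2021.
The results are certified: Sep 20, 2021 + 14 days = Oct 4, 2021.
Both prerequisites met — the canvass is completed (Oct 1, 2021), the results are certified (Oct 4, 2021); the later is Oct 4, 2021.
The electors are seated: Oct 4, 2021 + 2 days = Oct 6, 2021.

October 6, 2021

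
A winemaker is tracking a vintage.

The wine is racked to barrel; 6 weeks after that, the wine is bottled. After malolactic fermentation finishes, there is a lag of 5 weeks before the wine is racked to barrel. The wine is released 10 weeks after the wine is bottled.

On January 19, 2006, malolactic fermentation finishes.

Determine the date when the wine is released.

Malolactic fermentation finishes: Jan 19, 2006.
The wine is racked to barrel: Jan 19, 2006 + 5 weeks = Feb 23, 2006.
The wine is bottled: Feb 23, 2006 + 6 weeks = Apr 6, 2006.
The wine is released: Apr 6, 2006 + 10 weeks = Jun 15, 2006.

June 15, 2006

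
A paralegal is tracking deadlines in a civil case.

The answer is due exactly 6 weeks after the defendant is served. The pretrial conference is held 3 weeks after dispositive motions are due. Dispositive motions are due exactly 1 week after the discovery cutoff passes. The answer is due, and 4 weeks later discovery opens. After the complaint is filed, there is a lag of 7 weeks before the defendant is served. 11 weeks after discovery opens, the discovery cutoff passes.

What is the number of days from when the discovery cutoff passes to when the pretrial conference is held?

28 days

Causal path: the discovery cutoff passes → dispositive motions are due → the pretrial conference is held.
Total delay along the path: 1 + 3 weeks = 4 weeks = 28 days.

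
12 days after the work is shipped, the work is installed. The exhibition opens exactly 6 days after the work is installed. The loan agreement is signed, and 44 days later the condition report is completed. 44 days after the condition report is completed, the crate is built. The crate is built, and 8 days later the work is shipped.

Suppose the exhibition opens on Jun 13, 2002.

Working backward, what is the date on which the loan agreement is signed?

The exhibition opens: Jun 13, 2002.
The work is installed: Jun 13, 2002 − 6 days = Jun 7, 2002.
The work is shipped: Jun 7, 2002 − 12 days = May 26, 2002.
The crate is built: May 26, 2002 − 8 days = May 18, 2002.
The condition report is completed: May 18, 2002 − 44 days = Apr 4, 2002.
The loan agreement is signed: Apr 4, 2002 − 44 days = Feb 19, 2002.

Feb 19, 2002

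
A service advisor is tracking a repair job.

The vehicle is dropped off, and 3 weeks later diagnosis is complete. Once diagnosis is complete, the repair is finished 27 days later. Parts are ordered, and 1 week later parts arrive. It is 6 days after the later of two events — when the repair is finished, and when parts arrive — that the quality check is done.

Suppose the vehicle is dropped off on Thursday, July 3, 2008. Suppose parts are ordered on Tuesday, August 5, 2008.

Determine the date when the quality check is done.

The vehicle is dropped off: Jul 3, 2008.
Diagnosis is complete: Jul 3, 2008 + 3 weeks = Jul 24, 2008.
The repair is finished: Jul 24, 2008 + 27 days = Aug 20, 2008.
Parts are ordered: Aug 5, 2008.
Parts arrive: Aug 5, 2008 + 1 week = Aug 12, 2008.
Both prerequisites met — the repair is finished (Aug 20, 2008), parts arrive (Aug 12, 2008); the later is Aug 20, 2008.
The quality check is done: Aug 20, 2008 + 6 days = Aug 26, 2008.

Tuesday, August 26, 2008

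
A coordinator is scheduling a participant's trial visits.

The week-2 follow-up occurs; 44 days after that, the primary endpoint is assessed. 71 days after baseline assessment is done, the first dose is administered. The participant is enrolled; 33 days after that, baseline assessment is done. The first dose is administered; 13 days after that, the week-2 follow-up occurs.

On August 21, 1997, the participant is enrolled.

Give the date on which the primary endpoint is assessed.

January 29, 1998

The participant is enrolled: Aug 21, 1997.
Baseline assessment is done: Aug 21, 1997 + 33 days = Sep 23, 1997.
The first dose is administered: Sep 23, 1997 + 71 days = Dec 3, 1997.
The week-2 follow-up occurs: Dec 3, 1997 + 13 days = Dec 16, 1997.
The primary endpoint is assessed: Dec 16, 1997 + 44 days = Jan 29, 1998.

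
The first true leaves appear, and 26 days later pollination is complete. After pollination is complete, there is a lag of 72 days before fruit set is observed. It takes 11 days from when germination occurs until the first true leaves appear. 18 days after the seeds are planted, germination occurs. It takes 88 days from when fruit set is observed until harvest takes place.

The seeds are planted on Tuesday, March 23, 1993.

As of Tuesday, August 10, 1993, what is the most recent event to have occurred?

The seeds are planted: Mar 23, 1993.
Germination occurs: Mar 23, 1993 + 18 days = Apr 10, 1993.
The first true leaves appear: Apr 10, 1993 + 11 days = Apr 21, 1993.
Pollination is complete: Apr 21, 1993 + 26 days = May 17, 1993.
Fruit set is observed: May 17, 1993 + 72 days = Jul 28, 1993.
Harvest takes place: Jul 28, 1993 + 88 days = Oct 24, 1993.
Aug 10, 1993 falls between when fruit set is observed (Jul 28, 1993) and when harvest takes place (Oct 24, 1993).

Fruit set is observed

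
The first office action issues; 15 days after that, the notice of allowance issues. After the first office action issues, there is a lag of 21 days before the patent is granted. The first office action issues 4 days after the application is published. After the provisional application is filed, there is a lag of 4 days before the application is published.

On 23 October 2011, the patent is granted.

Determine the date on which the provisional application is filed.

The patent is granted: Oct 23, 2011.
The first office action issues: Oct 23, 2011 − 21 days = Oct 2, 2011.
The application is published: Oct 2, 2011 − 4 days = Sep 28, 2011.
The provisional application is filed: Sep 28, 2011 − 4 days = Sep 24, 2011.

24 September 2011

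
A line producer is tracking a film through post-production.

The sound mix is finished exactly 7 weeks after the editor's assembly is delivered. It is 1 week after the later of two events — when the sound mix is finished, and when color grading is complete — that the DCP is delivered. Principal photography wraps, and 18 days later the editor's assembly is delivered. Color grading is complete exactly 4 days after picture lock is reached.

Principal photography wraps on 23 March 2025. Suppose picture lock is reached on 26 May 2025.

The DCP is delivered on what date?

6 June 2025

Principal photography wraps: Mar 23, 2025.
The editor's assembly is delivered: Mar 23, 2025 + 18 days = Apr 10, 2025.
The sound mix is finished: Apr 10, 2025 + 7 weeks = May 29, 2025.
Picture lock is reached: May 26, 2025.
Color grading is complete: May 26, 2025 + 4 days = May 30, 2025.
Both prerequisites met — the sound mix is finished (May 29, 2025), color grading is complete (May 30, 2025); the later is May 30, 2025.
The DCP is delivered: May 30, 2025 + 1 week = Jun 6, 2025.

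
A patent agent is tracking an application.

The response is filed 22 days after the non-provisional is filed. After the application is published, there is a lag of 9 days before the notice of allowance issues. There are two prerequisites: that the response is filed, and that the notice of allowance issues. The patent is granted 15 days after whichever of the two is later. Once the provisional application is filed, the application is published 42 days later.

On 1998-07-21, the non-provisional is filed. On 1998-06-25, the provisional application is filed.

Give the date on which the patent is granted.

1998-08-30

The non-provisional is filed: Jul 21, 1998.
The response is filed: Jul 21, 1998 + 22 days = Aug 12, 1998.
The provisional application is filed: Jun 25, 1998.
The application is published: Jun 25, 1998 + 42 days = Aug 6, 1998.
The notice of allowance issues: Aug 6, 1998 + 9 days = Aug 15, 1998.
Both prerequisites met — the response is filed (Aug 12, 1998), the notice of allowance issues (Aug 15, 1998); the later is Aug 15, 1998.
The patent is granted: Aug 15, 1998 + 15 days = Aug 30, 1998.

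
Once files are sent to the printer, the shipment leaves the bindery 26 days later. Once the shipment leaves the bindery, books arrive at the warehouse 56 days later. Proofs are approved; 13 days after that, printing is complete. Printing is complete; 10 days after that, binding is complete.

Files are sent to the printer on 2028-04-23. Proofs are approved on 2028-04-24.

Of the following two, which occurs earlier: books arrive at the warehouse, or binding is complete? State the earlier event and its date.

Binding is complete — 2028-05-17

Files are sent to the printer: Apr 23, 2028.
The shipment leaves the bindery: Apr 23, 2028 + 26 days = May 19, 2028.
Books arrive at the warehouse: May 19, 2028 + 56 days = Jul 14, 2028.
Proofs are approved: Apr 24, 2028.
Printing is complete: Apr 24, 2028 + 13 days = May 7, 2028.
Binding is complete: May 7, 2028 + 10 days = May 17, 2028.
Comparing: books arrive at the warehouse on Jul 14, 2028 vs binding is complete on May 17, 2028. Earlier: binding is complete.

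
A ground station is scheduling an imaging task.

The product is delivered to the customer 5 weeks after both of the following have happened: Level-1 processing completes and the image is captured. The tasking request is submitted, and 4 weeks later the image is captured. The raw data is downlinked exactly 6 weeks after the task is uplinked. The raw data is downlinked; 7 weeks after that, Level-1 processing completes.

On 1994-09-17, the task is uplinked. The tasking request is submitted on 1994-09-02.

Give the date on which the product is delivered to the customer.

The task is uplinked: Sep 17, 1994.
The raw data is downlinked: Sep 17, 1994 + 6 weeks = Oct 29, 1994.
Level-1 processing completes: Oct 29, 1994 + 7 weeks = Dec 17, 1994.
The tasking request is submitted: Sep 2, 1994.
The image is captured: Sep 2, 1994 + 4 weeks = Sep 30, 1994.
Both prerequisites met — Level-1 processing completes (Dec 17, 1994), the image is captured (Sep 30, 1994); the later is Dec 17, 1994.
The product is delivered to the customer: Dec 17, 1994 + 5 weeks = Jan 21, 1995.

1995-01-21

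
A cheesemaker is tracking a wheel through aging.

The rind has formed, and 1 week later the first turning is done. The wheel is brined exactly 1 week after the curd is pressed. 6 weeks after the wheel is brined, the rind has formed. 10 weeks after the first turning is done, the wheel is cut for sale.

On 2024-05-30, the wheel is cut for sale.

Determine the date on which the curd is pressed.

2024-01-25

The wheel is cut for sale: May 30, 2024.
The first turning is done: May 30, 2024 − 10 weeks = Mar 21, 2024.
The rind has formed: Mar 21, 2024 − 1 week = Mar 14, 2024.
The wheel is brined: Mar 14, 2024 − 6 weeks = Feb 1, 2024.
The curd is pressed: Feb 1, 2024 − 1 week = Jan 25, 2024.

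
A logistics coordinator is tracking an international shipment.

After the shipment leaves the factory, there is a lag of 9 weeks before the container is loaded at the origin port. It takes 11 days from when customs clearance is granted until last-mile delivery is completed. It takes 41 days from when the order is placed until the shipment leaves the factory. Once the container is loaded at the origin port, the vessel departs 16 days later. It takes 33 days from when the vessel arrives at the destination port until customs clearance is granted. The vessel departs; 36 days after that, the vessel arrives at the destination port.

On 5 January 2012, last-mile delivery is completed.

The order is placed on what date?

19 June 2011

Last-mile delivery is completed: Jan 5, 2012.
Customs clearance is granted: Jan 5, 2012 − 11 days = Dec 25, 2011.
The vessel arrives at the destination port: Dec 25, 2011 − 33 days = Nov 22, 2011.
The vessel departs: Nov 22, 2011 − 36 days = Oct 17, 2011.
The container is loaded at the origin port: Oct 17, 2011 − 16 days = Oct 1, 2011.
The shipment leaves the factory: Oct 1, 2011 − 9 weeks = Jul 30, 2011.
The order is placed: Jul 30, 2011 − 41 days = Jun 19, 2011.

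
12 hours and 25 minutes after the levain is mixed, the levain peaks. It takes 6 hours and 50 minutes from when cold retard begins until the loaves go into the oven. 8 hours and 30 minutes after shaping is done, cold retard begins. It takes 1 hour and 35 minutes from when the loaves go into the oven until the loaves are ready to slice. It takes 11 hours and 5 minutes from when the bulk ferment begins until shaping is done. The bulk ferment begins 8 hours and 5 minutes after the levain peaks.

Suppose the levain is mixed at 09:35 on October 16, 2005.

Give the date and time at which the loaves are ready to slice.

The levain is mixed: 09:35 Oct 16, 2005.
The levain peaks: 09:35 Oct 16, 2005 + 12h25m = 22:00 Oct 16, 2005.
The bulk ferment begins: 22:00 Oct 16, 2005 + 8h05m = 06:05 Oct 17, 2005.
Shaping is done: 06:05 Oct 17, 2005 + 11h05m = 17:10 Oct 17, 2005.
Cold retard begins: 17:10 Oct 17, 2005 + 8h30m = 01:40 Oct 18, 2005.
The loaves go into the oven: 01:40 Oct 18, 2005 + 6h50m = 08:30 Oct 18, 2005.
The loaves are ready to slice: 08:30 Oct 18, 2005 + 1h35m = 10:05 Oct 18, 2005.

10:05 on October 18, 2005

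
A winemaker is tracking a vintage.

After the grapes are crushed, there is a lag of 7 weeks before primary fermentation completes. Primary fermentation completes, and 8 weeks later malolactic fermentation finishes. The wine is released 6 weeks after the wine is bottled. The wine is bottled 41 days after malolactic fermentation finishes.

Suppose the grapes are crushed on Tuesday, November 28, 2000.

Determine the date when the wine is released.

The grapes are crushed: Nov 28, 2000.
Primary fermentation completes: Nov 28, 2000 + 7 weeks = Jan 16, 2001.
Malolactic fermentation finishes: Jan 16, 2001 + 8 weeks = Mar 13, 2001.
The wine is bottled: Mar 13, 2001 + 41 days = Apr 23, 2001.
The wine is released: Apr 23, 2001 + 6 weeks = Jun 4, 2001.

Monday, June 4, 2001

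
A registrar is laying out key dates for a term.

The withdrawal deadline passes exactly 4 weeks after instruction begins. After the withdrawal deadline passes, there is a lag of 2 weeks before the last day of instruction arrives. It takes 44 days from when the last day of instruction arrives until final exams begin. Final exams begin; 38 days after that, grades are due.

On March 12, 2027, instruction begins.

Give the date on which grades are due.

July 14, 2027

Instruction begins: Mar 12, 2027.
The withdrawal deadline passes: Mar 12, 2027 + 4 weeks = Apr 9, 2027.
The last day of instruction arrives: Apr 9, 2027 + 2 weeks = Apr 23, 2027.
Final exams begin: Apr 23, 2027 + 44 days = Jun 6, 2027.
Grades are due: Jun 6, 2027 + 38 days = Jul 14, 2027.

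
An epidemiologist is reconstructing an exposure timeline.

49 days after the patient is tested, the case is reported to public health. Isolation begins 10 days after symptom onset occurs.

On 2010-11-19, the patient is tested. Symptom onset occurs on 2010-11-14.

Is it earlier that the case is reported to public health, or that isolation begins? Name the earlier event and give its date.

The patient is tested: Nov 19, 2010.
The case is reported to public health: Nov 19, 2010 + 49 days = Jan 7, 2011.
Symptom onset occurs: Nov 14, 2010.
Isolation begins: Nov 14, 2010 + 10 days = Nov 24, 2010.
Comparing: the case is reported to public health on Jan 7, 2011 vs isolation begins on Nov 24, 2010. Earlier: isolation begins.

Isolation begins — 2010-11-24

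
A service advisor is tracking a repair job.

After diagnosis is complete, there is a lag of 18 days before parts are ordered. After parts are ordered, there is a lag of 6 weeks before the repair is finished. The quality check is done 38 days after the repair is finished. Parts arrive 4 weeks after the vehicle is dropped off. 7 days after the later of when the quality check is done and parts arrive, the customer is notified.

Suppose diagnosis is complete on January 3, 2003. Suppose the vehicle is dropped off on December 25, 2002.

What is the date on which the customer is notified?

Diagnosis is complete: Jan 3, 2003.
Parts are ordered: Jan 3, 2003 + 18 days = Jan 21, 2003.
The repair is finished: Jan 21, 2003 + 6 weeks = Mar 4, 2003.
The quality check is done: Mar 4, 2003 + 38 days = Apr 11, 2003.
The vehicle is dropped off: Dec 25, 2002.
Parts arrive: Dec 25, 2002 + 4 weeks = Jan 22, 2003.
Both prerequisites met — the quality check is done (Apr 11, 2003), parts arrive (Jan 22, 2003); the later is Apr 11, 2003.
The customer is notified: Apr 11, 2003 + 7 days = Apr 18, 2003.

April 18, 2003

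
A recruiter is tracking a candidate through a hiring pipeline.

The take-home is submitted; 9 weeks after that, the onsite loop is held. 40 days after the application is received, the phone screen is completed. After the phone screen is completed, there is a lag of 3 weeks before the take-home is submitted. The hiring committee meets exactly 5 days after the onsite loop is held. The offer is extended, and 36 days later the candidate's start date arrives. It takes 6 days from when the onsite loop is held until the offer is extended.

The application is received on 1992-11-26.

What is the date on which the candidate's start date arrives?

1993-05-11

The application is received: Nov 26, 1992.
The phone screen is completed: Nov 26, 1992 + 40 days = Jan 5, 1993.
The take-home is submitted: Jan 5, 1993 + 3 weeks = Jan 26, 1993.
The onsite loop is held: Jan 26, 1993 + 9 weeks = Mar 30, 1993.
The offer is extended: Mar 30, 1993 + 6 days = Apr 5, 1993.
The candidate's start date arrives: Apr 5, 1993 + 36 days = May 11, 1993.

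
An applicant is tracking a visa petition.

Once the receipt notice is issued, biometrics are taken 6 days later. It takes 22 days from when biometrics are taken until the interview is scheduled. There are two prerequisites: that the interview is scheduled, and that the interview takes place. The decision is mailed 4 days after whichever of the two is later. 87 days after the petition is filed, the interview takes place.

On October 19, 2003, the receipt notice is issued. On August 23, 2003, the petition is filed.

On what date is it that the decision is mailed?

The receipt notice is issued: Oct 19, 2003.
Biometrics are taken: Oct 19, 2003 + 6 days = Oct 25, 2003.
The interview is scheduled: Oct 25, 2003 + 22 days = Nov 16, 2003.
The petition is filed: Aug 23, 2003.
The interview takes place: Aug 23, 2003 + 87 days = Nov 18, 2003.
Both prerequisites met — the interview is scheduled (Nov 16, 2003), the interview takes place (Nov 18, 2003); the later is Nov 18, 2003.
The decision is mailed: Nov 18, 2003 + 4 days = Nov 22, 2003.

November 22, 2003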